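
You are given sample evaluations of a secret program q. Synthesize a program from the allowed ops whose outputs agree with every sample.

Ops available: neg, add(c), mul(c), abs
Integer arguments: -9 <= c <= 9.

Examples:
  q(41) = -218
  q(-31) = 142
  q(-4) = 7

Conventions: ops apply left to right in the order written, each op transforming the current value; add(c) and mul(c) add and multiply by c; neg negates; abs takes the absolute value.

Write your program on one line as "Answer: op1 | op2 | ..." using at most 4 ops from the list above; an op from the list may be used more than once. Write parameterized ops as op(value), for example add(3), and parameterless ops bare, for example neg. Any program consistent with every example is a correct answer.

mul(5) | neg | add(-4) | add(-9)

Check, running the answer program on each example:
  41 -> 205 -> -205 -> -209 -> -218
  -31 -> -155 -> 155 -> 151 -> 142
  -4 -> -20 -> 20 -> 16 -> 7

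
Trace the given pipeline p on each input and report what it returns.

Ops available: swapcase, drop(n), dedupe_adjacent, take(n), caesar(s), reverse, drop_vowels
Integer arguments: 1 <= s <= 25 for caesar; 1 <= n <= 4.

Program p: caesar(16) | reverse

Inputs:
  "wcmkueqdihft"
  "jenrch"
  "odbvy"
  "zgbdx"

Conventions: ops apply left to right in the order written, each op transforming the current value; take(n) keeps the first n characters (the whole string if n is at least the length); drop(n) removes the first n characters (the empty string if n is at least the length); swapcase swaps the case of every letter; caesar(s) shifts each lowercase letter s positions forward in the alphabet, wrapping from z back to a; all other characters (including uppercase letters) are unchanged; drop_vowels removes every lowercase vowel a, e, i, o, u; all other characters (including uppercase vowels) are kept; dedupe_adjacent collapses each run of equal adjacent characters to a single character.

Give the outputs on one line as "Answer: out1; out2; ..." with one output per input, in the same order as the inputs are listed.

"jvxytgukacsm"; "xshduz"; "olrte"; "ntrwp"

Execution, op by op:
  "wcmkueqdihft" -> "mscakugtyxvj" -> "jvxytgukacsm"
  "jenrch" -> "zudhsx" -> "xshduz"
  "odbvy" -> "etrlo" -> "olrte"
  "zgbdx" -> "pwrtn" -> "ntrwp"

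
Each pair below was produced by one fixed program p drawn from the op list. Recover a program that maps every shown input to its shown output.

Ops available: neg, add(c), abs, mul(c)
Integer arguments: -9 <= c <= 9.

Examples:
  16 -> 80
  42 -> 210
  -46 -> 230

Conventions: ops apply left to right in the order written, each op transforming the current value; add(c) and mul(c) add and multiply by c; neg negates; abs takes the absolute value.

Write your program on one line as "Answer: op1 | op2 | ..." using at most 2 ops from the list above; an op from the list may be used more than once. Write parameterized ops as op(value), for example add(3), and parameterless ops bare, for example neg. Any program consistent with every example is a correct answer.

mul(5) | abs

Check, running the answer program on each example:
  16 -> 80 -> 80
  42 -> 210 -> 210
  -46 -> -230 -> 230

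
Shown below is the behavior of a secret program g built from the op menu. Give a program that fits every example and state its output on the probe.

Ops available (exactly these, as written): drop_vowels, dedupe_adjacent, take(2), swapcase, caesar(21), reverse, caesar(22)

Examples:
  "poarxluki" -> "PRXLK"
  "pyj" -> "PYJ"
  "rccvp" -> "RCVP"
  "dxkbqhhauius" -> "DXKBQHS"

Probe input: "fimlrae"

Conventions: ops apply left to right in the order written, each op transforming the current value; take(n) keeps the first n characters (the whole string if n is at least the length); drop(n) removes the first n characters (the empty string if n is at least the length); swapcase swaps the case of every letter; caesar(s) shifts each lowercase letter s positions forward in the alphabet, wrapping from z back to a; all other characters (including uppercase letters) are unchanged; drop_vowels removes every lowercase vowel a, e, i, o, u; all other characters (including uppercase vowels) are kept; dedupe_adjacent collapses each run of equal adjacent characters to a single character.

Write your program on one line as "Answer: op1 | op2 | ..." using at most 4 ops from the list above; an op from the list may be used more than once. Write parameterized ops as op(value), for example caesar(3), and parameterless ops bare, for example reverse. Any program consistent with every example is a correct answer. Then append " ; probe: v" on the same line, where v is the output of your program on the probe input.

drop_vowels | dedupe_adjacent | swapcase ; probe: "FMLR"

Check, running the answer program on each example:
  "poarxluki" -> "prxlk" -> "prxlk" -> "PRXLK"
  "pyj" -> "pyj" -> "pyj" -> "PYJ"
  "rccvp" -> "rccvp" -> "rcvp" -> "RCVP"
  "dxkbqhhauius" -> "dxkbqhhs" -> "dxkbqhs" -> "DXKBQHS"
  probe: "fimlrae" -> "fmlr" -> "fmlr" -> "FMLR"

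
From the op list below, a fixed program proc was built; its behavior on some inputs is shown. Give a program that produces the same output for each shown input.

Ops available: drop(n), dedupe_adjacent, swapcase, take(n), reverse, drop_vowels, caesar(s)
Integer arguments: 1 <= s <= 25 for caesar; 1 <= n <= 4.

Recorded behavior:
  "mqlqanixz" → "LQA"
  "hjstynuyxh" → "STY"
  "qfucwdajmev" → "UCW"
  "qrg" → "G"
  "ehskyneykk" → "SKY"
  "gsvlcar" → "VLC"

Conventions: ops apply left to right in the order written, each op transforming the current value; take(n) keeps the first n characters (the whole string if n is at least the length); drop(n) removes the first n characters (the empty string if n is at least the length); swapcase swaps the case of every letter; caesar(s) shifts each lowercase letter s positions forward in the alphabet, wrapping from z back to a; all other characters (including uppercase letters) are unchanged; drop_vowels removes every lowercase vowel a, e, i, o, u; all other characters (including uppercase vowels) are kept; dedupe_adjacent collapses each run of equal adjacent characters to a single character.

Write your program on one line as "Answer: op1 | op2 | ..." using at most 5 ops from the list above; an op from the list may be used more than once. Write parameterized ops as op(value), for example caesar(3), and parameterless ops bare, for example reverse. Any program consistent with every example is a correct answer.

drop(2) | swapcase | dedupe_adjacent | take(3)

Check, running the answer program on each example:
  "mqlqanixz" -> "lqanixz" -> "LQANIXZ" -> "LQANIXZ" -> "LQA"
  "hjstynuyxh" -> "stynuyxh" -> "STYNUYXH" -> "STYNUYXH" -> "STY"
  "qfucwdajmev" -> "ucwdajmev" -> "UCWDAJMEV" -> "UCWDAJMEV" -> "UCW"
  "qrg" -> "g" -> "G" -> "G" -> "G"
  "ehskyneykk" -> "skyneykk" -> "SKYNEYKK" -> "SKYNEYK" -> "SKY"
  "gsvlcar" -> "vlcar" -> "VLCAR" -> "VLCAR" -> "VLC"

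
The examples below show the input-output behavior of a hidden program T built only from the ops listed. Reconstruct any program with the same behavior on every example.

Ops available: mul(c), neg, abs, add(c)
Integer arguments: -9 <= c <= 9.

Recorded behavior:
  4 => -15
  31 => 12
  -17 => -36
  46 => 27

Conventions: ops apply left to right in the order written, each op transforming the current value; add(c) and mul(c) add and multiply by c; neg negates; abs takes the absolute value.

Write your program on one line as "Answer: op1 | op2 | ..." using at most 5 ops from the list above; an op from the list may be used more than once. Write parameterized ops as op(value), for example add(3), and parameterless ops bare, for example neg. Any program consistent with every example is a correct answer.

add(-5) | add(-1) | add(-8) | add(-2) | add(-3)

Check, running the answer program on each example:
  4 -> -1 -> -2 -> -10 -> -12 -> -15
  31 -> 26 -> 25 -> 17 -> 15 -> 12
  -17 -> -22 -> -23 -> -31 -> -33 -> -36
  46 -> 41 -> 40 -> 32 -> 30 -> 27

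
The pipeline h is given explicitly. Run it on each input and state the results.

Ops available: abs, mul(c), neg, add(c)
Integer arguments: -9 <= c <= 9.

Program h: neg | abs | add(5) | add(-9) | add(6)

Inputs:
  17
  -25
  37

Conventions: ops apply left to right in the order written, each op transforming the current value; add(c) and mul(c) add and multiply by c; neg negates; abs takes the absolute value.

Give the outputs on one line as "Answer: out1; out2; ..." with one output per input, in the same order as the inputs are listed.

Execution, op by op:
  17 -> -17 -> 17 -> 22 -> 13 -> 19
  -25 -> 25 -> 25 -> 30 -> 21 -> 27
  37 -> -37 -> 37 -> 42 -> 33 -> 39

19; 27; 39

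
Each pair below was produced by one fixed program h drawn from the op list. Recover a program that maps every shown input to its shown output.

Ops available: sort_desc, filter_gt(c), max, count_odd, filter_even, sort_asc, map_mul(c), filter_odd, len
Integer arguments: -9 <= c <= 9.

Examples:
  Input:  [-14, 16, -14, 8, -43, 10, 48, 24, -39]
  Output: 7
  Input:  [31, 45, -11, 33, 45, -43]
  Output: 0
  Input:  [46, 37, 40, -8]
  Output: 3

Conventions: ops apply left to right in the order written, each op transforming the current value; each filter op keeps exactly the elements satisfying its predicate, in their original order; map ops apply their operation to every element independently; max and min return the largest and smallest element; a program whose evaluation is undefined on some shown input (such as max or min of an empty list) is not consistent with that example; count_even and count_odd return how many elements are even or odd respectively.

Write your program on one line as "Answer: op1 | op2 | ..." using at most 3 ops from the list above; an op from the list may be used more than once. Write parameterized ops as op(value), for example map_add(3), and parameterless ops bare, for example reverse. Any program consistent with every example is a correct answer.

sort_desc | filter_even | len

Check, running the answer program on each example:
  [-14, 16, -14, 8, -43, 10, 48, 24, -39] -> [48, 24, 16, 10, 8, -14, -14, -39, -43] -> [48, 24, 16, 10, 8, -14, -14] -> 7
  [31, 45, -11, 33, 45, -43] -> [45, 45, 33, 31, -11, -43] -> [] -> 0
  [46, 37, 40, -8] -> [46, 40, 37, -8] -> [46, 40, -8] -> 3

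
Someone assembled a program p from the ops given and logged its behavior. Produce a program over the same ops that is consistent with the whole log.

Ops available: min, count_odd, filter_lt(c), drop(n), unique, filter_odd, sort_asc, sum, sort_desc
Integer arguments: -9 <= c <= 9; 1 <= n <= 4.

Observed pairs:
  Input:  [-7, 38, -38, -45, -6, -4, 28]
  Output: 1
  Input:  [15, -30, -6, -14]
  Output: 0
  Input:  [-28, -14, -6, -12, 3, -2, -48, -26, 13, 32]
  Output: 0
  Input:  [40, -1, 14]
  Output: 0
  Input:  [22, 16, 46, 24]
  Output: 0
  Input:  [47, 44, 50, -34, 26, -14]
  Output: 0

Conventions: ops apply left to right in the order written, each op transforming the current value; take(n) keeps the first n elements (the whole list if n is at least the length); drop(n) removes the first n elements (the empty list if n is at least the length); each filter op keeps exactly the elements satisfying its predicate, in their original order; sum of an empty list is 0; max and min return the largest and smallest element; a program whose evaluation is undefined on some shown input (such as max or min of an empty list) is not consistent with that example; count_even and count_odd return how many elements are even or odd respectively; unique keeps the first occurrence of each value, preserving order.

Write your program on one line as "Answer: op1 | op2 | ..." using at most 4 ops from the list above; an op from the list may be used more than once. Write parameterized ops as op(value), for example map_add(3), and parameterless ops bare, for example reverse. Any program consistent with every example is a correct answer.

filter_odd | filter_lt(-8) | count_odd

Check, running the answer program on each example:
  [-7, 38, -38, -45, -6, -4, 28] -> [-7, -45] -> [-45] -> 1
  [15, -30, -6, -14] -> [15] -> [] -> 0
  [-28, -14, -6, -12, 3, -2, -48, -26, 13, 32] -> [3, 13] -> [] -> 0
  [40, -1, 14] -> [-1] -> [] -> 0
  [22, 16, 46, 24] -> [] -> [] -> 0
  [47, 44, 50, -34, 26, -14] -> [47] -> [] -> 0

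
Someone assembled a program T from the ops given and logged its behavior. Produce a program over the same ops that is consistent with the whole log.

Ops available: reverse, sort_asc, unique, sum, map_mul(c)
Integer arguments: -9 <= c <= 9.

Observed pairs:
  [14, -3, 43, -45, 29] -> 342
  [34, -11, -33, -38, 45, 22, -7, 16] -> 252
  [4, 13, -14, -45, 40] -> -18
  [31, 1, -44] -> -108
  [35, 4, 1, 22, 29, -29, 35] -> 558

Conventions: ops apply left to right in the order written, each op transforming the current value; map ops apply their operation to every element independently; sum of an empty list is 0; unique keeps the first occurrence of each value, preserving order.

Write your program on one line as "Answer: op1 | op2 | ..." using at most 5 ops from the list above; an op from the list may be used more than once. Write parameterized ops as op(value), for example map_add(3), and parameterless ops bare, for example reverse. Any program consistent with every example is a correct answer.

map_mul(9) | unique | sort_asc | reverse | sum

Check, running the answer program on each example:
  [14, -3, 43, -45, 29] -> [126, -27, 387, -405, 261] -> [126, -27, 387, -405, 261] -> [-405, -27, 126, 261, 387] -> [387, 261, 126, -27, -405] -> 342
  [34, -11, -33, -38, 45, 22, -7, 16] -> [306, -99, -297, -342, 405, 198, -63, 144] -> [306, -99, -297, -342, 405, 198, -63, 144] -> [-342, -297, -99, -63, 144, 198, 306, 405] -> [405, 306, 198, 144, -63, -99, -297, -342] -> 252
  [4, 13, -14, -45, 40] -> [36, 117, -126, -405, 360] -> [36, 117, -126, -405, 360] -> [-405, -126, 36, 117, 360] -> [360, 117, 36, -126, -405] -> -18
  [31, 1, -44] -> [279, 9, -396] -> [279, 9, -396] -> [-396, 9, 279] -> [279, 9, -396] -> -108
  [35, 4, 1, 22, 29, -29, 35] -> [315, 36, 9, 198, 261, -261, 315] -> [315, 36, 9, 198, 261, -261] -> [-261, 9, 36, 198, 261, 315] -> [315, 261, 198, 36, 9, -261] -> 558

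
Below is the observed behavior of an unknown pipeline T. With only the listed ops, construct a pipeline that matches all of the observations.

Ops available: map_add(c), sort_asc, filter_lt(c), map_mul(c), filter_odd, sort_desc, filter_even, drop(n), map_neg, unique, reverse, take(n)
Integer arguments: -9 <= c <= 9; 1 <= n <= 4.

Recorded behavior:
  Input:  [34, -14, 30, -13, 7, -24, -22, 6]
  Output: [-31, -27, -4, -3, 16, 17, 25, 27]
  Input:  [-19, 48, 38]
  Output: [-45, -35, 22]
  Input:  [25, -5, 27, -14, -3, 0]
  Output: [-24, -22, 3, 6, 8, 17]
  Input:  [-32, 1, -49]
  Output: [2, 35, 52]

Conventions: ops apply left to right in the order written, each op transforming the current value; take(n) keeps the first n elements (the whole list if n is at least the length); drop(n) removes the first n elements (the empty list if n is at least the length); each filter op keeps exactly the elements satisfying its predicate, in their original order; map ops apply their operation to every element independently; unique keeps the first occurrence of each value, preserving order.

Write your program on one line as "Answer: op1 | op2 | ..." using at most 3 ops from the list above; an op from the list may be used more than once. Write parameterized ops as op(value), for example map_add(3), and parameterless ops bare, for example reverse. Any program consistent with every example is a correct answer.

map_add(-3) | map_neg | sort_asc

Check, running the answer program on each example:
  [34, -14, 30, -13, 7, -24, -22, 6] -> [31, -17, 27, -16, 4, -27, -25, 3] -> [-31, 17, -27, 16, -4, 27, 25, -3] -> [-31, -27, -4, -3, 16, 17, 25, 27]
  [-19, 48, 38] -> [-22, 45, 35] -> [22, -45, -35] -> [-45, -35, 22]
  [25, -5, 27, -14, -3, 0] -> [22, -8, 24, -17, -6, -3] -> [-22, 8, -24, 17, 6, 3] -> [-24, -22, 3, 6, 8, 17]
  [-32, 1, -49] -> [-35, -2, -52] -> [35, 2, 52] -> [2, 35, 52]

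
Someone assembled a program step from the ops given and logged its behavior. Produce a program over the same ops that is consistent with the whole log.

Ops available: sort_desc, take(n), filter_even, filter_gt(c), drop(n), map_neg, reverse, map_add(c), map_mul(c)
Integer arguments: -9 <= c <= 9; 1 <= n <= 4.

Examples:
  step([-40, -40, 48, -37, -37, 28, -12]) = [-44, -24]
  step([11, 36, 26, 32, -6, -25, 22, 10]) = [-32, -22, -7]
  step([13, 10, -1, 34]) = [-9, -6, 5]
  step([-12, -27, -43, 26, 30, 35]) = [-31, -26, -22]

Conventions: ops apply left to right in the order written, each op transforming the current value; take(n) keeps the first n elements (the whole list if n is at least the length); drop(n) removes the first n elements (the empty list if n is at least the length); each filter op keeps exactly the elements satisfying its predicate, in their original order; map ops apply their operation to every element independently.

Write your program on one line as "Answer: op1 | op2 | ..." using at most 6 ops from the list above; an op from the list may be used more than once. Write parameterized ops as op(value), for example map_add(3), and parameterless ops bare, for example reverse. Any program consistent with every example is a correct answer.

filter_gt(-3) | take(3) | sort_desc | map_add(-4) | map_neg

Check, running the answer program on each example:
  [-40, -40, 48, -37, -37, 28, -12] -> [48, 28] -> [48, 28] -> [48, 28] -> [44, 24] -> [-44, -24]
  [11, 36, 26, 32, -6, -25, 22, 10] -> [11, 36, 26, 32, 22, 10] -> [11, 36, 26] -> [36, 26, 11] -> [32, 22, 7] -> [-32, -22, -7]
  [13, 10, -1, 34] -> [13, 10, -1, 34] -> [13, 10, -1] -> [13, 10, -1] -> [9, 6, -5] -> [-9, -6, 5]
  [-12, -27, -43, 26, 30, 35] -> [26, 30, 35] -> [26, 30, 35] -> [35, 30, 26] -> [31, 26, 22] -> [-31, -26, -22]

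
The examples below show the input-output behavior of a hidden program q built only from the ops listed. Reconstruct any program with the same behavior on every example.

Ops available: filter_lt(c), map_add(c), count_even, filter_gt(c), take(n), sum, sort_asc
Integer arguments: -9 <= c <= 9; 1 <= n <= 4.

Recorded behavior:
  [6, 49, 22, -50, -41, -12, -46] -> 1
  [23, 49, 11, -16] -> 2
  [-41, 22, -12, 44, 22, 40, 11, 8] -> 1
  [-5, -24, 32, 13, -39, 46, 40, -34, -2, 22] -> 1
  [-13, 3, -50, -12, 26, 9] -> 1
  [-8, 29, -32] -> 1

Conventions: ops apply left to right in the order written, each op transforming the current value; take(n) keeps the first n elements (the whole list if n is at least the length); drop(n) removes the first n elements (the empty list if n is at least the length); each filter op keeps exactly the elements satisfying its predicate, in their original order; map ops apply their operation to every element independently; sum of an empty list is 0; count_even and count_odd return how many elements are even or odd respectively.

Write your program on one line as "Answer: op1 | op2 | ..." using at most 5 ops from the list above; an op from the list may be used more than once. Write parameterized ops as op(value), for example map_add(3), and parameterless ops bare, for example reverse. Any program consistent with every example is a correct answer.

sort_asc | take(3) | map_add(6) | map_add(-3) | count_even

Check, running the answer program on each example:
  [6, 49, 22, -50, -41, -12, -46] -> [-50, -46, -41, -12, 6, 22, 49] -> [-50, -46, -41] -> [-44, -40, -35] -> [-47, -43, -38] -> 1
  [23, 49, 11, -16] -> [-16, 11, 23, 49] -> [-16, 11, 23] -> [-10, 17, 29] -> [-13, 14, 26] -> 2
  [-41, 22, -12, 44, 22, 40, 11, 8] -> [-41, -12, 8, 11, 22, 22, 40, 44] -> [-41, -12, 8] -> [-35, -6, 14] -> [-38, -9, 11] -> 1
  [-5, -24, 32, 13, -39, 46, 40, -34, -2, 22] -> [-39, -34, -24, -5, -2, 13, 22, 32, 40, 46] -> [-39, -34, -24] -> [-33, -28, -18] -> [-36, -31, -21] -> 1
  [-13, 3, -50, -12, 26, 9] -> [-50, -13, -12, 3, 9, 26] -> [-50, -13, -12] -> [-44, -7, -6] -> [-47, -10, -9] -> 1
  [-8, 29, -32] -> [-32, -8, 29] -> [-32, -8, 29] -> [-26, -2, 35] -> [-29, -5, 32] -> 1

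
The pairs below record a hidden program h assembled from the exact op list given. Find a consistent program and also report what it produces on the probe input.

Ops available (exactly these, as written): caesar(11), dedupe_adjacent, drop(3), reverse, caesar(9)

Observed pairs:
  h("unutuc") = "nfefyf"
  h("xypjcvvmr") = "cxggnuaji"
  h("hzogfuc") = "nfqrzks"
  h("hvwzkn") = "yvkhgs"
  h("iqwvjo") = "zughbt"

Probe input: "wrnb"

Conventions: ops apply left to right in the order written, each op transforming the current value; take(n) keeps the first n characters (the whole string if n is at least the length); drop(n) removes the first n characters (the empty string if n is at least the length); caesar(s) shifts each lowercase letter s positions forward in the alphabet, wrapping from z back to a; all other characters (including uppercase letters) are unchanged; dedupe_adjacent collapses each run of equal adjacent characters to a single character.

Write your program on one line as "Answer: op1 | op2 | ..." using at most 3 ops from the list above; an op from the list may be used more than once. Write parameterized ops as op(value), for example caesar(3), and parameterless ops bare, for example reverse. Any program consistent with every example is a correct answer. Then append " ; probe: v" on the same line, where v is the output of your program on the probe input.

reverse | caesar(11) ; probe: "mych"

Check, running the answer program on each example:
  "unutuc" -> "cutunu" -> "nfefyf"
  "xypjcvvmr" -> "rmvvcjpyx" -> "cxggnuaji"
  "hzogfuc" -> "cufgozh" -> "nfqrzks"
  "hvwzkn" -> "nkzwvh" -> "yvkhgs"
  "iqwvjo" -> "ojvwqi" -> "zughbt"
  probe: "wrnb" -> "bnrw" -> "mych"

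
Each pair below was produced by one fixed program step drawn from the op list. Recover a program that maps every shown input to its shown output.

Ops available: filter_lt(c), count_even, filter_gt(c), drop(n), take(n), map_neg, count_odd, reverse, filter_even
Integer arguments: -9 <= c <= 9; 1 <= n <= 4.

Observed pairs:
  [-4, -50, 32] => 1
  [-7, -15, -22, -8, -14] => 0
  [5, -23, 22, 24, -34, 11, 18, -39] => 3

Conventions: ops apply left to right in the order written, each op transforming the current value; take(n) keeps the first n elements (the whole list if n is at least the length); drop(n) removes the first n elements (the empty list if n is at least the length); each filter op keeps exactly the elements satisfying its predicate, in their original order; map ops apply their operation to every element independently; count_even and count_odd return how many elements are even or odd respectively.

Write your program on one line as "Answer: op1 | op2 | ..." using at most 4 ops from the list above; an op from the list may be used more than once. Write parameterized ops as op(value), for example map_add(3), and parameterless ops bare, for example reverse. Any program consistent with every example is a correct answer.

reverse | filter_gt(-3) | count_even

Check, running the answer program on each example:
  [-4, -50, 32] -> [32, -50, -4] -> [32] -> 1
  [-7, -15, -22, -8, -14] -> [-14, -8, -22, -15, -7] -> [] -> 0
  [5, -23, 22, 24, -34, 11, 18, -39] -> [-39, 18, 11, -34, 24, 22, -23, 5] -> [18, 11, 24, 22, 5] -> 3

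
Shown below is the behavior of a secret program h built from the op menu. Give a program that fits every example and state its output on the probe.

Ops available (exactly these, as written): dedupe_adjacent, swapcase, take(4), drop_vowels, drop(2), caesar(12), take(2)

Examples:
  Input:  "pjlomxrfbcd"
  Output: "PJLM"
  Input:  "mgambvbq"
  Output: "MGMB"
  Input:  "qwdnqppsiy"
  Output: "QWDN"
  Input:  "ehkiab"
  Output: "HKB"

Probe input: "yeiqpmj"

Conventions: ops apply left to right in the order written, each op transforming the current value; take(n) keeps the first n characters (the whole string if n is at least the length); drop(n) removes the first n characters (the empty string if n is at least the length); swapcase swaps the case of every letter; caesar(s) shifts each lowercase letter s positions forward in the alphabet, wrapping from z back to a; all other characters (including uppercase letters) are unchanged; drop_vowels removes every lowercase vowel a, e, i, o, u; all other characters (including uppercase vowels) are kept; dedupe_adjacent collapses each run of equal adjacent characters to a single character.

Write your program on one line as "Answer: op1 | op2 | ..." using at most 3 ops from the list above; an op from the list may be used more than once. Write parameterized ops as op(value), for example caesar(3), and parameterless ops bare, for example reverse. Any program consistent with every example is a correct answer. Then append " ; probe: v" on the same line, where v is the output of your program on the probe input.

drop_vowels | swapcase | take(4) ; probe: "YQPM"

Check, running the answer program on each example:
  "pjlomxrfbcd" -> "pjlmxrfbcd" -> "PJLMXRFBCD" -> "PJLM"
  "mgambvbq" -> "mgmbvbq" -> "MGMBVBQ" -> "MGMB"
  "qwdnqppsiy" -> "qwdnqppsy" -> "QWDNQPPSY" -> "QWDN"
  "ehkiab" -> "hkb" -> "HKB" -> "HKB"
  probe: "yeiqpmj" -> "yqpmj" -> "YQPMJ" -> "YQPM"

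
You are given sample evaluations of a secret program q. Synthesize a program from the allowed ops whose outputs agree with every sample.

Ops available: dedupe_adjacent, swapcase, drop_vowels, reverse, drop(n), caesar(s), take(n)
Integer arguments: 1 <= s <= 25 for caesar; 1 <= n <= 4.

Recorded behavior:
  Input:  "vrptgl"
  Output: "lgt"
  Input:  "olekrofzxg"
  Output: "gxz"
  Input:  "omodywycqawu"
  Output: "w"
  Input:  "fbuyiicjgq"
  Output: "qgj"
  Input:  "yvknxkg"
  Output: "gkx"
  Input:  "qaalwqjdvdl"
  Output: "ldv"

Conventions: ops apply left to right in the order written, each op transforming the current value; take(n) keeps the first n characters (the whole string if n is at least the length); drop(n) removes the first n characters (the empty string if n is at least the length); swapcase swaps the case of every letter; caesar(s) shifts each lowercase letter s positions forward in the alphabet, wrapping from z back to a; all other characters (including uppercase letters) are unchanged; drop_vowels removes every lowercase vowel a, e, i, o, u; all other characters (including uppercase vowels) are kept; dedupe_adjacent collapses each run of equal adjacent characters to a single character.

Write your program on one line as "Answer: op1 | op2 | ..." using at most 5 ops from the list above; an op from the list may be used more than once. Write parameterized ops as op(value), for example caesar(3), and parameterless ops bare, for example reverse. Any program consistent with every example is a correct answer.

dedupe_adjacent | reverse | take(3) | drop_vowels

Check, running the answer program on each example:
  "vrptgl" -> "vrptgl" -> "lgtprv" -> "lgt" -> "lgt"
  "olekrofzxg" -> "olekrofzxg" -> "gxzforkelo" -> "gxz" -> "gxz"
  "omodywycqawu" -> "omodywycqawu" -> "uwaqcywydomo" -> "uwa" -> "w"
  "fbuyiicjgq" -> "fbuyicjgq" -> "qgjciyubf" -> "qgj" -> "qgj"
  "yvknxkg" -> "yvknxkg" -> "gkxnkvy" -> "gkx" -> "gkx"
  "qaalwqjdvdl" -> "qalwqjdvdl" -> "ldvdjqwlaq" -> "ldv" -> "ldv"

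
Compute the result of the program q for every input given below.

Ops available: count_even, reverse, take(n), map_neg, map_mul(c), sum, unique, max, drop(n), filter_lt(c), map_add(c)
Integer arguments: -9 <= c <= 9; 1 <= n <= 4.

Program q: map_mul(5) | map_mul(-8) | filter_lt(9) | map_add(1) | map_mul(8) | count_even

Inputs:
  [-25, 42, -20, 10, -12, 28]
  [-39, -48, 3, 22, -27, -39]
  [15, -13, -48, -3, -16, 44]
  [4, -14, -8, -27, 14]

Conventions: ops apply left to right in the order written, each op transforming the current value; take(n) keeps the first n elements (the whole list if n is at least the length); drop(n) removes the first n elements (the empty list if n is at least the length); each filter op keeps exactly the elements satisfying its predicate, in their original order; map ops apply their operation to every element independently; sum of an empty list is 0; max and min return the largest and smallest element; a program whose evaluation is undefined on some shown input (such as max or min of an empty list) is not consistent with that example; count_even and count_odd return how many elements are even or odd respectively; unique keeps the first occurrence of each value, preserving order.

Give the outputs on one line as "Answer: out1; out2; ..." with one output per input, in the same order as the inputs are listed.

3; 2; 2; 2

Execution, op by op:
  [-25, 42, -20, 10, -12, 28] -> [-125, 210, -100, 50, -60, 140] -> [1000, -1680, 800, -400, 480, -1120] -> [-1680, -400, -1120] -> [-1679, -399, -1119] -> [-13432, -3192, -8952] -> 3
  [-39, -48, 3, 22, -27, -39] -> [-195, -240, 15, 110, -135, -195] -> [1560, 1920, -120, -880, 1080, 1560] -> [-120, -880] -> [-119, -879] -> [-952, -7032] -> 2
  [15, -13, -48, -3, -16, 44] -> [75, -65, -240, -15, -80, 220] -> [-600, 520, 1920, 120, 640, -1760] -> [-600, -1760] -> [-599, -1759] -> [-4792, -14072] -> 2
  [4, -14, -8, -27, 14] -> [20, -70, -40, -135, 70] -> [-160, 560, 320, 1080, -560] -> [-160, -560] -> [-159, -559] -> [-1272, -4472] -> 2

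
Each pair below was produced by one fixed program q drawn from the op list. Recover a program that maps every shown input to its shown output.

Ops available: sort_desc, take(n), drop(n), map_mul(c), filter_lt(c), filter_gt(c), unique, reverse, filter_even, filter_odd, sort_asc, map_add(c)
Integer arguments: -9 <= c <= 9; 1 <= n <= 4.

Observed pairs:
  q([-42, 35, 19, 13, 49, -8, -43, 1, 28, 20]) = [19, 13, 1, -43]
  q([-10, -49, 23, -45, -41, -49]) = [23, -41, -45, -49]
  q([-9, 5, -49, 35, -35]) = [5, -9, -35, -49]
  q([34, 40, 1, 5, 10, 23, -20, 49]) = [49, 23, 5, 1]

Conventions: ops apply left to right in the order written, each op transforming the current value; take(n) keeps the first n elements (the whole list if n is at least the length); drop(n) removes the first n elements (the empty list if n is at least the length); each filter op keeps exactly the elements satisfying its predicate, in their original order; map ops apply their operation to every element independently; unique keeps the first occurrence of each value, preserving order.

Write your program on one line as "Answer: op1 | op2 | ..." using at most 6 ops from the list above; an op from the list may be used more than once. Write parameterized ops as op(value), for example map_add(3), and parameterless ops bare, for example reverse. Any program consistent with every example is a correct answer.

sort_asc | filter_odd | unique | take(4) | reverse

Check, running the answer program on each example:
  [-42, 35, 19, 13, 49, -8, -43, 1, 28, 20] -> [-43, -42, -8, 1, 13, 19, 20, 28, 35, 49] -> [-43, 1, 13, 19, 35, 49] -> [-43, 1, 13, 19, 35, 49] -> [-43, 1, 13, 19] -> [19, 13, 1, -43]
  [-10, -49, 23, -45, -41, -49] -> [-49, -49, -45, -41, -10, 23] -> [-49, -49, -45, -41, 23] -> [-49, -45, -41, 23] -> [-49, -45, -41, 23] -> [23, -41, -45, -49]
  [-9, 5, -49, 35, -35] -> [-49, -35, -9, 5, 35] -> [-49, -35, -9, 5, 35] -> [-49, -35, -9, 5, 35] -> [-49, -35, -9, 5] -> [5, -9, -35, -49]
  [34, 40, 1, 5, 10, 23, -20, 49] -> [-20, 1, 5, 10, 23, 34, 40, 49] -> [1, 5, 23, 49] -> [1, 5, 23, 49] -> [1, 5, 23, 49] -> [49, 23, 5, 1]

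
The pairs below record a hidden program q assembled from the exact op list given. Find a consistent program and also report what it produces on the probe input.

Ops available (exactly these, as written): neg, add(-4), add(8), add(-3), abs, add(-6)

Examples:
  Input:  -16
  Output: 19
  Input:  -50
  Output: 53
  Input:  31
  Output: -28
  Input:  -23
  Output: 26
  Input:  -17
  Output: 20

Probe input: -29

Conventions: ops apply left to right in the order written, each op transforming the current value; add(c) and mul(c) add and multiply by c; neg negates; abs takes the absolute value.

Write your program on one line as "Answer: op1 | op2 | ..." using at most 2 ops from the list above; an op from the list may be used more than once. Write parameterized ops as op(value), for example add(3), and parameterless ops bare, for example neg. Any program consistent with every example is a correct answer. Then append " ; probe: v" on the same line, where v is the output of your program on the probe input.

add(-3) | neg ; probe: 32

Check, running the answer program on each example:
  -16 -> -19 -> 19
  -50 -> -53 -> 53
  31 -> 28 -> -28
  -23 -> -26 -> 26
  -17 -> -20 -> 20
  probe: -29 -> -32 -> 32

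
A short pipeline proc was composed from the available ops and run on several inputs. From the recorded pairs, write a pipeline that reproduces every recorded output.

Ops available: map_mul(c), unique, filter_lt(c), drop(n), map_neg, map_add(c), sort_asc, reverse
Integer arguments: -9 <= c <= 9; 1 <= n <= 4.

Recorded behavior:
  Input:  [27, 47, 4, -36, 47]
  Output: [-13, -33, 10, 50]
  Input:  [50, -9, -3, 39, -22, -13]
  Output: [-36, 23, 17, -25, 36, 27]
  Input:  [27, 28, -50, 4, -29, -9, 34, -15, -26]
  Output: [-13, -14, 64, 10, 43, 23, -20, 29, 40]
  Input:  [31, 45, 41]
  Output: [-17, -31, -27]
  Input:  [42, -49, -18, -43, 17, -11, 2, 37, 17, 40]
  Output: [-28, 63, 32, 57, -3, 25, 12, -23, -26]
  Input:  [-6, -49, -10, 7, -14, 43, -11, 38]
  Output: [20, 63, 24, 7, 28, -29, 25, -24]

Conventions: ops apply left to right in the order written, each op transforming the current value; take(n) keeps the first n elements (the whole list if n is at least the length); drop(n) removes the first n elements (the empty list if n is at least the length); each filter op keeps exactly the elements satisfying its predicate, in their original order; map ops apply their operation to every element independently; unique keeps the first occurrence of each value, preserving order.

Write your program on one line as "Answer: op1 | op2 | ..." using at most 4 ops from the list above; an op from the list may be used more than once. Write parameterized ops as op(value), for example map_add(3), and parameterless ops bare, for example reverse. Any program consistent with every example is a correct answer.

map_add(-8) | unique | map_neg | map_add(6)

Check, running the answer program on each example:
  [27, 47, 4, -36, 47] -> [19, 39, -4, -44, 39] -> [19, 39, -4, -44] -> [-19, -39, 4, 44] -> [-13, -33, 10, 50]
  [50, -9, -3, 39, -22, -13] -> [42, -17, -11, 31, -30, -21] -> [42, -17, -11, 31, -30, -21] -> [-42, 17, 11, -31, 30, 21] -> [-36, 23, 17, -25, 36, 27]
  [27, 28, -50, 4, -29, -9, 34, -15, -26] -> [19, 20, -58, -4, -37, -17, 26, -23, -34] -> [19, 20, -58, -4, -37, -17, 26, -23, -34] -> [-19, -20, 58, 4, 37, 17, -26, 23, 34] -> [-13, -14, 64, 10, 43, 23, -20, 29, 40]
  [31, 45, 41] -> [23, 37, 33] -> [23, 37, 33] -> [-23, -37, -33] -> [-17, -31, -27]
  [42, -49, -18, -43, 17, -11, 2, 37, 17, 40] -> [34, -57, -26, -51, 9, -19, -6, 29, 9, 32] -> [34, -57, -26, -51, 9, -19, -6, 29, 32] -> [-34, 57, 26, 51, -9, 19, 6, -29, -32] -> [-28, 63, 32, 57, -3, 25, 12, -23, -26]
  [-6, -49, -10, 7, -14, 43, -11, 38] -> [-14, -57, -18, -1, -22, 35, -19, 30] -> [-14, -57, -18, -1, -22, 35, -19, 30] -> [14, 57, 18, 1, 22, -35, 19, -30] -> [20, 63, 24, 7, 28, -29, 25, -24]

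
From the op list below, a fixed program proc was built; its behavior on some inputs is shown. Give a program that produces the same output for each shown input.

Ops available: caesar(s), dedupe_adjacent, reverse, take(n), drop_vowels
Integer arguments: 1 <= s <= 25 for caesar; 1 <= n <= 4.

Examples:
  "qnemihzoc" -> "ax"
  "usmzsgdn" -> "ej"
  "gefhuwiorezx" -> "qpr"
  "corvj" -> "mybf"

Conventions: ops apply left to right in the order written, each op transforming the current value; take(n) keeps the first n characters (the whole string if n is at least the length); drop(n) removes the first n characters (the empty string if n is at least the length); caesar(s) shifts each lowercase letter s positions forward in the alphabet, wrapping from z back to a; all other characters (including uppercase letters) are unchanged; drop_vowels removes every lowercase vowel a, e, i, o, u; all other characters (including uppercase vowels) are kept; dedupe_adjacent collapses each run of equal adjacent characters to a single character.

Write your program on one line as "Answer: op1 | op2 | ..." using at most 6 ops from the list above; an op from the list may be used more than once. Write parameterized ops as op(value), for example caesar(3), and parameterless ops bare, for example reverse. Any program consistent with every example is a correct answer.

take(4) | caesar(11) | caesar(11) | drop_vowels | caesar(14)

Check, running the answer program on each example:
  "qnemihzoc" -> "qnem" -> "bypx" -> "mjai" -> "mj" -> "ax"
  "usmzsgdn" -> "usmz" -> "fdxk" -> "qoiv" -> "qv" -> "ej"
  "gefhuwiorezx" -> "gefh" -> "rpqs" -> "cabd" -> "cbd" -> "qpr"
  "corvj" -> "corv" -> "nzcg" -> "yknr" -> "yknr" -> "mybf"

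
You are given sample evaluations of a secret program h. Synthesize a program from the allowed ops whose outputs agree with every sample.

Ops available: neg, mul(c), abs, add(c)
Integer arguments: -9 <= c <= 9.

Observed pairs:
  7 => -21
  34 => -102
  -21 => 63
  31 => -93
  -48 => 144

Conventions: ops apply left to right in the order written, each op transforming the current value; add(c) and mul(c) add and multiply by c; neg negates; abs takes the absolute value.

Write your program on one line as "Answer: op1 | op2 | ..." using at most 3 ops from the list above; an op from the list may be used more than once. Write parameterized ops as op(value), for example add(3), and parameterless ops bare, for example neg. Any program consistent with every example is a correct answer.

neg | mul(-3) | neg

Check, running the answer program on each example:
  7 -> -7 -> 21 -> -21
  34 -> -34 -> 102 -> -102
  -21 -> 21 -> -63 -> 63
  31 -> -31 -> 93 -> -93
  -48 -> 48 -> -144 -> 144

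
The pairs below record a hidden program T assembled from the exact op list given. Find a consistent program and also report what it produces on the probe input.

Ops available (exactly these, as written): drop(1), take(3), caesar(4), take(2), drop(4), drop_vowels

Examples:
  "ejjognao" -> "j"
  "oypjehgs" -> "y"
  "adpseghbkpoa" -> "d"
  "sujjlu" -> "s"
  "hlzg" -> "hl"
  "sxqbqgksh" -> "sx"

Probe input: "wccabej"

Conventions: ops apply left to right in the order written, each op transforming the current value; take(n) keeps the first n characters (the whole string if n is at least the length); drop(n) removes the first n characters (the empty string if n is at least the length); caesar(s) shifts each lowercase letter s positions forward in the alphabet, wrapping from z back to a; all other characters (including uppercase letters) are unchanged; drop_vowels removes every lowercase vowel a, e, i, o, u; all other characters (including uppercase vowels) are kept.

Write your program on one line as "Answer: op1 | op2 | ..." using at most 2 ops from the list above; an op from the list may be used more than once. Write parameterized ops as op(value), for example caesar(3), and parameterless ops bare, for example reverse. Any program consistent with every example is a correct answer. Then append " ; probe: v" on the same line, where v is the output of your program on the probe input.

take(2) | drop_vowels ; probe: "wc"

Check, running the answer program on each example:
  "ejjognao" -> "ej" -> "j"
  "oypjehgs" -> "oy" -> "y"
  "adpseghbkpoa" -> "ad" -> "d"
  "sujjlu" -> "su" -> "s"
  "hlzg" -> "hl" -> "hl"
  "sxqbqgksh" -> "sx" -> "sx"
  probe: "wccabej" -> "wc" -> "wc"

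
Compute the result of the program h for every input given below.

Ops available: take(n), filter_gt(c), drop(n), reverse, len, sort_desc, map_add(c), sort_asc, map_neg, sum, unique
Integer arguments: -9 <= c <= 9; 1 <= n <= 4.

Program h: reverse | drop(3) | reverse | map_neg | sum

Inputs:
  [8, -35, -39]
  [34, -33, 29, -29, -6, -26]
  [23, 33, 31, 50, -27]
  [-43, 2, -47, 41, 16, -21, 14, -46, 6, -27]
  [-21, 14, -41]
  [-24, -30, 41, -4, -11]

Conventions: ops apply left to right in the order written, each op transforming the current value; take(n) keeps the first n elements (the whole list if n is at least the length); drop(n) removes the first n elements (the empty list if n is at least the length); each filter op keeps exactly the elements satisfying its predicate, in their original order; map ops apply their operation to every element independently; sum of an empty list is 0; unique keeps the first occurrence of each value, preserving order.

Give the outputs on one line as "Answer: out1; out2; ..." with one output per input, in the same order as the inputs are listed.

0; -30; -56; 38; 0; 54

Execution, op by op:
  [8, -35, -39] -> [-39, -35, 8] -> [] -> [] -> [] -> 0
  [34, -33, 29, -29, -6, -26] -> [-26, -6, -29, 29, -33, 34] -> [29, -33, 34] -> [34, -33, 29] -> [-34, 33, -29] -> -30
  [23, 33, 31, 50, -27] -> [-27, 50, 31, 33, 23] -> [33, 23] -> [23, 33] -> [-23, -33] -> -56
  [-43, 2, -47, 41, 16, -21, 14, -46, 6, -27] -> [-27, 6, -46, 14, -21, 16, 41, -47, 2, -43] -> [14, -21, 16, 41, -47, 2, -43] -> [-43, 2, -47, 41, 16, -21, 14] -> [43, -2, 47, -41, -16, 21, -14] -> 38
  [-21, 14, -41] -> [-41, 14, -21] -> [] -> [] -> [] -> 0
  [-24, -30, 41, -4, -11] -> [-11, -4, 41, -30, -24] -> [-30, -24] -> [-24, -30] -> [24, 30] -> 54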